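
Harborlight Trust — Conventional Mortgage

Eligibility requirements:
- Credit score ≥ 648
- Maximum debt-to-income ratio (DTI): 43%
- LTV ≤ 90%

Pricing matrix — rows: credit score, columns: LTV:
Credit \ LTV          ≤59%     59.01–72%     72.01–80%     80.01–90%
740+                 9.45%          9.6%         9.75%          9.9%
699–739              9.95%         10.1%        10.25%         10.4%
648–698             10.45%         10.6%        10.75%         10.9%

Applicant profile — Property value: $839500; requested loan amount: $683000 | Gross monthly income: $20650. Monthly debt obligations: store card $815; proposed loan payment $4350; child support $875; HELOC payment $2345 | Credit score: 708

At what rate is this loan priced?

Credit score 708 ≥ 648; Total monthly debts = (815 + 4,350 + 875 + 2,345) = 8,385. DTI: 8,385 ÷ 20,650 = 40.6%, within the 43% cap
Loan-to-value = 683,000/839,500 = 81.4% — pass (90% max)
Credit 708 → row 699–739; LTV 81.4% → column 80.01–90%. Grid cell → 10.4%.

10.4%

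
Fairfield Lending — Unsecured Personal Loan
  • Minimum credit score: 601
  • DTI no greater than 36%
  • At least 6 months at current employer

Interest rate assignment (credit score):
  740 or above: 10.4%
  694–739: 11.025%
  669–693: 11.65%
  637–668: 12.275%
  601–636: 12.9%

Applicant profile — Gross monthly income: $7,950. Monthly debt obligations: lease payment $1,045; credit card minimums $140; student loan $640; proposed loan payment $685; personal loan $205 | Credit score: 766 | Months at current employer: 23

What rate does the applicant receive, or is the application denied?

Approved at 10.4%

Credit score 766 ≥ 601 (meets minimum)
Employment 23 ≥ 6 months
Total monthly debts = (1,045 + 140 + 640 + 685 + 205) = 2,715. Debt-to-income = 2,715/7,950 = 34.2% — meets 36% limit
All requirements met. Score 766 falls in the 740 or above tier → 10.4%.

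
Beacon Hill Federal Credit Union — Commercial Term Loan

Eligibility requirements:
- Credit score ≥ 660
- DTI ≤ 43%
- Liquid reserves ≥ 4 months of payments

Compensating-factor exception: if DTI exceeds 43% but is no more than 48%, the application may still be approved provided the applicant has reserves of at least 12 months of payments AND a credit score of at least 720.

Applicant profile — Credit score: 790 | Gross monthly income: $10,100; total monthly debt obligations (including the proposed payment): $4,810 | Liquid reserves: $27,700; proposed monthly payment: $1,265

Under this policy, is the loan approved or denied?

Credit score 790 ≥ 660 (meets base)
DTI: 4,810 ÷ 10,100 = 47.6%, over the 43% base limit.
Liquid reserves cover 27,700/1,265 = 21.9 months — ≥ 4 required
47.6% falls in the override range (43%–48%), so the compensating-factor test applies.
Reserves 21.9 ≥ 12 months; credit score 790 ≥ 720.
Both override conditions satisfied; DTI exception granted.

Approved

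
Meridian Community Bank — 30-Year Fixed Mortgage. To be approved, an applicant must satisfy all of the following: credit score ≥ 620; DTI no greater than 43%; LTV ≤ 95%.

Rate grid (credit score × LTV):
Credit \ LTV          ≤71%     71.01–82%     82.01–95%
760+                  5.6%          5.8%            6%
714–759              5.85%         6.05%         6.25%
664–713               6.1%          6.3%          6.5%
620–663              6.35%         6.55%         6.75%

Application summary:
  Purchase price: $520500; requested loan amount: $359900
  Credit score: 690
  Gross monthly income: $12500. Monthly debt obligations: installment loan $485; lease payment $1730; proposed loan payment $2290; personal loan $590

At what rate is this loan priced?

Credit score 690 ≥ 620; Total monthly debts = (485 + 1,730 + 2,290 + 590) = 5,095. DTI: 5,095 ÷ 12,500 = 40.8%, within the 43% cap
LTV: 359,900 ÷ 520,500 = 69.1%, within 95% cap
Row: 690 falls in 664–713. Column: 69.1% falls in ≤71%. Rate = 6.1%.

6.1%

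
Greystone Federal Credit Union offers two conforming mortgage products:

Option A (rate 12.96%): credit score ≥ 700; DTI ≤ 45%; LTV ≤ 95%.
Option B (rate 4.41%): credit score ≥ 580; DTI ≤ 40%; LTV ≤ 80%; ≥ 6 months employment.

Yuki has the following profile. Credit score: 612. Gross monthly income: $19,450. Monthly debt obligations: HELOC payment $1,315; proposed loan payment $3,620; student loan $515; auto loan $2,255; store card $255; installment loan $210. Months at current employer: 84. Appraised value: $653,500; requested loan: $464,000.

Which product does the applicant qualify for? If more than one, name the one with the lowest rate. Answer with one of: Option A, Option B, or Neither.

Neither

Total debts = (1,315 + 3,620 + 515 + 2,255 + 255 + 210) = 8,170; DTI = 8,170/19,450 = 42%.
LTV = 464,000/653,500 = 71%.
Option A: score 612 < 700; DTI 42% ≤ 45%; LTV 71% ≤ 95% → does not qualify.
Option B: score 612 ≥ 580; DTI 42% > 40%; LTV 71% ≤ 80%; employment 84 ≥ 6 mo → does not qualify.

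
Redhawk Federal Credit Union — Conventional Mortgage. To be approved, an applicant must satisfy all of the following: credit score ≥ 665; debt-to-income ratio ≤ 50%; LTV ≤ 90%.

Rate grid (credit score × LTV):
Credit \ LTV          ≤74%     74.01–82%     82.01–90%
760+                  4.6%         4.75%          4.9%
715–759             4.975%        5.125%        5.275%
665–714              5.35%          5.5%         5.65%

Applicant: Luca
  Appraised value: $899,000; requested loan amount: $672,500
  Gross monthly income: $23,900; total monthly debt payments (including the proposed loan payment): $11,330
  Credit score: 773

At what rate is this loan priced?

Credit score 773 ≥ 665; DTI = 11,330/23,900 = 47.4% ≤ 50%
LTV: 672,500 ÷ 899,000 = 74.8%, within 90% cap
Score 773 is in the 760+ band; LTV 74.8% is in the 74.01–82% band → 4.75%.

4.75%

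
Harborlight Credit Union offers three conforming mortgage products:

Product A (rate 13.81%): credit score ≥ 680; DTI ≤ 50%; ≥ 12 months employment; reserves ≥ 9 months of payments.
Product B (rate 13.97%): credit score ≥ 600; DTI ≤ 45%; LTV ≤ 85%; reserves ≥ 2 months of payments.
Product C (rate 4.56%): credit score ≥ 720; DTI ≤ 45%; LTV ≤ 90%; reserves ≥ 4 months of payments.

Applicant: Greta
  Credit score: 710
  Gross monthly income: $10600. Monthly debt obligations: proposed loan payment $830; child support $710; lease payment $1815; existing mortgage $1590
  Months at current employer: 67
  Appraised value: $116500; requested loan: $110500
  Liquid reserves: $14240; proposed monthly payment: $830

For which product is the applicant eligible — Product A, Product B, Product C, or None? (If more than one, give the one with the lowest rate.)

Total debts = (830 + 710 + 1,815 + 1,590) = 4,945; DTI = 4,945/10,600 = 46.7%.
LTV = 110,500/116,500 = 94.8%.
Reserves = 14,240/830 = 17.2 months.
Product A: score 710 ≥ 680; DTI 46.7% ≤ 50%; employment 67 ≥ 12 mo; reserves 17.2 ≥ 9 mo → qualifies.
Product B: score 710 ≥ 600; DTI 46.7% > 45%; LTV 94.8% > 85%; reserves 17.2 ≥ 2 mo → does not qualify.
Product C: score 710 < 720; DTI 46.7% > 45%; LTV 94.8% > 90%; reserves 17.2 ≥ 4 mo → does not qualify.

Product A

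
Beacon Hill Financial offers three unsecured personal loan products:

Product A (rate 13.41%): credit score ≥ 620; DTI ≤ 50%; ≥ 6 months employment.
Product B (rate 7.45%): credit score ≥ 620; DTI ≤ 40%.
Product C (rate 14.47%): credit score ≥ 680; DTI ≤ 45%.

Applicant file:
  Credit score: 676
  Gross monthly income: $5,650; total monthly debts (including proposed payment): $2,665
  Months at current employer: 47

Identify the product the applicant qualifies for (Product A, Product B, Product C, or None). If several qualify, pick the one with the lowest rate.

Product A

DTI = 2,665/5,650 = 47.2%.
Product A: score 676 ≥ 620; DTI 47.2% ≤ 50%; employment 47 ≥ 6 mo → qualifies.
Product B: score 676 ≥ 620; DTI 47.2% > 40% → does not qualify.
Product C: score 676 < 680; DTI 47.2% > 45% → does not qualify.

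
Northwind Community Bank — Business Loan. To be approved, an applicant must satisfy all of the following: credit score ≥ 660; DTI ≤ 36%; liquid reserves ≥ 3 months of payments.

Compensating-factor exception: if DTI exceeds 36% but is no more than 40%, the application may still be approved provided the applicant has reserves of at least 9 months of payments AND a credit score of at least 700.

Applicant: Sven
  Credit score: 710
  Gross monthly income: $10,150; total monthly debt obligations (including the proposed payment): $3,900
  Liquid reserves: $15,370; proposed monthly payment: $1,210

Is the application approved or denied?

Credit score 710 ≥ 660 (meets base)
DTI: 3,900 ÷ 10,150 = 38.4%, over the 36% base limit.
Reserves = 15,370/1,210 = 12.7 months ≥ 3
DTI 38.4% is within the 36%–40% exception band; checking compensating factors.
Override check — reserves: 12.7 mo (ok); score: 710 (ok).
Both override conditions satisfied; DTI exception granted.

Approved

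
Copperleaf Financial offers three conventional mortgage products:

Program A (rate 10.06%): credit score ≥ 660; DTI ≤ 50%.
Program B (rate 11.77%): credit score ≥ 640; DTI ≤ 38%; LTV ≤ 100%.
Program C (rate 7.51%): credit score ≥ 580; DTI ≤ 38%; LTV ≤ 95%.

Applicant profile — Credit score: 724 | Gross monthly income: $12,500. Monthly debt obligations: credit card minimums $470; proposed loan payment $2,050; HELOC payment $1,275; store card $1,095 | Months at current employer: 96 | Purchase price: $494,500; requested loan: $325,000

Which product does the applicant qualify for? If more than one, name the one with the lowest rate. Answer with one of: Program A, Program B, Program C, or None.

Program A

Total debts = (470 + 2,050 + 1,275 + 1,095) = 4,890; DTI = 4,890/12,500 = 39.1%.
LTV = 325,000/494,500 = 65.7%.
Program A: score 724 ≥ 660; DTI 39.1% ≤ 50% → qualifies.
Program B: score 724 ≥ 640; DTI 39.1% > 38%; LTV 65.7% ≤ 100% → does not qualify.
Program C: score 724 ≥ 580; DTI 39.1% > 38%; LTV 65.7% ≤ 95% → does not qualify.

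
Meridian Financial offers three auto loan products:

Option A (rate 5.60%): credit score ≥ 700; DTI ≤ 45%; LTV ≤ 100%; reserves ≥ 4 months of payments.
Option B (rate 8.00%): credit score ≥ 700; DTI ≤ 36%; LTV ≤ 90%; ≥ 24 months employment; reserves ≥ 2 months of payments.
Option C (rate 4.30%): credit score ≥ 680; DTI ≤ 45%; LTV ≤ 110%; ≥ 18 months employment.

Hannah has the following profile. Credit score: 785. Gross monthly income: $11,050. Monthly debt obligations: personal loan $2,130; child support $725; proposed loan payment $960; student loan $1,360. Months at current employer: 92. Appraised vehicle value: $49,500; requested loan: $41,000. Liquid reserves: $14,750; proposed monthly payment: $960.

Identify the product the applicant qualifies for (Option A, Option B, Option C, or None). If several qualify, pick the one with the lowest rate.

Total debts = (2,130 + 725 + 960 + 1,360) = 5,175; DTI = 5,175/11,050 = 46.8%.
LTV = 41,000/49,500 = 82.8%.
Reserves = 14,750/960 = 15.4 months.
Option A: score 785 ≥ 700; DTI 46.8% > 45%; LTV 82.8% ≤ 100%; reserves 15.4 ≥ 4 mo → does not qualify.
Option B: score 785 ≥ 700; DTI 46.8% > 36%; LTV 82.8% ≤ 90%; employment 92 ≥ 24 mo; reserves 15.4 ≥ 2 mo → does not qualify.
Option C: score 785 ≥ 680; DTI 46.8% > 45%; LTV 82.8% ≤ 110%; employment 92 ≥ 18 mo → does not qualify.

None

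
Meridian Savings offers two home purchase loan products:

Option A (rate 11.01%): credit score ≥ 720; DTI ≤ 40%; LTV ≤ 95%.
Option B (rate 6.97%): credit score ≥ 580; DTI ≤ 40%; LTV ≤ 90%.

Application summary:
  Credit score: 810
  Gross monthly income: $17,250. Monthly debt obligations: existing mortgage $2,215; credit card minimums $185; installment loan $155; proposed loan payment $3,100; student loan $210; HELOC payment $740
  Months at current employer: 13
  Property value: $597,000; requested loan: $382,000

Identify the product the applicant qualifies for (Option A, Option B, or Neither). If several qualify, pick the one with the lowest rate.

Total debts = (2,215 + 185 + 155 + 3,100 + 210 + 740) = 6,605; DTI = 6,605/17,250 = 38.3%.
LTV = 382,000/597,000 = 64%.
Option A: score 810 ≥ 720; DTI 38.3% ≤ 40%; LTV 64% ≤ 95% → qualifies.
Option B: score 810 ≥ 580; DTI 38.3% ≤ 40%; LTV 64% ≤ 90% → qualifies.
Qualifying: Option A, Option B. Lowest rate is 6.97% → Option B.

Option B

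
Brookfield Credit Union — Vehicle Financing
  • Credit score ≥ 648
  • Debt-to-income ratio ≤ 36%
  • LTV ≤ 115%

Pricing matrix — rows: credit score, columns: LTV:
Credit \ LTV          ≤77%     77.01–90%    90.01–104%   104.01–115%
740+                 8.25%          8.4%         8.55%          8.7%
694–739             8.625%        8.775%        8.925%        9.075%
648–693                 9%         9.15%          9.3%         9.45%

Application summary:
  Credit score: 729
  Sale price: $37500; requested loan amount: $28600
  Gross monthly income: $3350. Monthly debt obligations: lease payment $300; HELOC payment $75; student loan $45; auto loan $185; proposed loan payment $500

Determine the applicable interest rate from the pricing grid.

8.625%

Credit score 729 ≥ 648; Total monthly debts = (300 + 75 + 45 + 185 + 500) = 1,105. DTI = 1,105/3,350 = 33% ≤ 36%
LTV: 28,600 ÷ 37,500 = 76.3%, within 115% cap
Credit 729 → row 694–739; LTV 76.3% → column ≤77%. Grid cell → 8.625%.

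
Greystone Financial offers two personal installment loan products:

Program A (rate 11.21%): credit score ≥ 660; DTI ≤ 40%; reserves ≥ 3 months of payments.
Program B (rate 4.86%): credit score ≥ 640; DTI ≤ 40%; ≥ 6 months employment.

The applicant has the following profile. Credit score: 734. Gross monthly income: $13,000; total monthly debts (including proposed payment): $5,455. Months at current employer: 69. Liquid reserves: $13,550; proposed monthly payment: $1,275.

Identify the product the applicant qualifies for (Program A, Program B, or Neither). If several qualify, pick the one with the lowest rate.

Neither

DTI = 5,455/13,000 = 42%.
Reserves = 13,550/1,275 = 10.6 months.
Program A: score 734 ≥ 660; DTI 42% > 40%; reserves 10.6 ≥ 3 mo → does not qualify.
Program B: score 734 ≥ 640; DTI 42% > 40%; employment 69 ≥ 6 mo → does not qualify.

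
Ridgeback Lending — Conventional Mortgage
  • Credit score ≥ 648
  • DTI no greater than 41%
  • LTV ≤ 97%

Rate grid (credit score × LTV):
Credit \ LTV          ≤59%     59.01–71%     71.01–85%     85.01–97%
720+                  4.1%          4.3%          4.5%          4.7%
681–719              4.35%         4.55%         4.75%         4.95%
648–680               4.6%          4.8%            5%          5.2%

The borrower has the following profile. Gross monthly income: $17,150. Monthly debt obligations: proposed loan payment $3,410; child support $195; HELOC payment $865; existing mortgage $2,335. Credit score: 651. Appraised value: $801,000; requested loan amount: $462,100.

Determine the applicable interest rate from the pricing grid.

4.6%

Credit score 651 ≥ 648; Total monthly debts = (3,410 + 195 + 865 + 2,335) = 6,805. Debt-to-income = 6,805/17,150 = 39.7% — meets 41% limit
Loan-to-value = 462,100/801,000 = 57.7% — pass (97% max)
Score 651 is in the 648–680 band; LTV 57.7% is in the ≤59% band → 4.6%.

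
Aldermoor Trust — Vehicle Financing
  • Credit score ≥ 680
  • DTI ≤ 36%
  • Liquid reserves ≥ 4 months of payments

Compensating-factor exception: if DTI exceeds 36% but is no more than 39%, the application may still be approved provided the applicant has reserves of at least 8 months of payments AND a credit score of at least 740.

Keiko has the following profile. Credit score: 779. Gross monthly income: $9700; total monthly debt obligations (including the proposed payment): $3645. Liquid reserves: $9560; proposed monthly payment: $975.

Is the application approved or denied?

Credit score 779 ≥ 680 (meets base)
DTI = 3,645/9,700 = 37.6% > 36% — standard DTI limit exceeded.
Reserves: 9,560 ÷ 975 = 9.8 months (meets 4-month minimum)
37.6% falls in the override range (36%–39%), so the compensating-factor test applies.
Reserves 9.8 ≥ 8 months; credit score 779 ≥ 740.
Both override conditions satisfied; DTI exception granted.

Approved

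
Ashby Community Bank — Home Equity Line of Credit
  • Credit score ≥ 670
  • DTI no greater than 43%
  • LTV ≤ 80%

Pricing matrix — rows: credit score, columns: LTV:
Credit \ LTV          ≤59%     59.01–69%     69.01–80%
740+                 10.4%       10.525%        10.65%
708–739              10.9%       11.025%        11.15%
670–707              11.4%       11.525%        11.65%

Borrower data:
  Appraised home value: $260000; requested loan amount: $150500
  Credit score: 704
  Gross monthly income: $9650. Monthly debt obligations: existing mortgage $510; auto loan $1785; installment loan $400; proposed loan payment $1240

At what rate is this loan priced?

Credit score 704 ≥ 670; Total monthly debts = (510 + 1,785 + 400 + 1,240) = 3,935. DTI = 3,935/9,650 = 40.8% ≤ 43%
LTV = 150,500/260,000 = 57.9% ≤ 80%
Credit 704 → row 670–707; LTV 57.9% → column ≤59%. Grid cell → 11.4%.

11.4%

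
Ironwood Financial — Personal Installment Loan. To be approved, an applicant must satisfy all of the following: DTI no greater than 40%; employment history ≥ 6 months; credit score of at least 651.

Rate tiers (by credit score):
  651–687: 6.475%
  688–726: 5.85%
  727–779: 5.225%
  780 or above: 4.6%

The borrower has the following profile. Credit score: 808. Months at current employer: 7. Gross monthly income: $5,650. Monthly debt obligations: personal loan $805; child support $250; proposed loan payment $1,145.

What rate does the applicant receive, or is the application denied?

Credit score 808 ≥ 651 (meets minimum)
Total monthly debts = (805 + 250 + 1,145) = 2,200. DTI = 2,200/5,650 = 38.9% ≤ 40%
Employment 7 ≥ 6 months
All requirements met. Score 808 falls in the 780 or above tier → 4.6%.

Approved at 4.6%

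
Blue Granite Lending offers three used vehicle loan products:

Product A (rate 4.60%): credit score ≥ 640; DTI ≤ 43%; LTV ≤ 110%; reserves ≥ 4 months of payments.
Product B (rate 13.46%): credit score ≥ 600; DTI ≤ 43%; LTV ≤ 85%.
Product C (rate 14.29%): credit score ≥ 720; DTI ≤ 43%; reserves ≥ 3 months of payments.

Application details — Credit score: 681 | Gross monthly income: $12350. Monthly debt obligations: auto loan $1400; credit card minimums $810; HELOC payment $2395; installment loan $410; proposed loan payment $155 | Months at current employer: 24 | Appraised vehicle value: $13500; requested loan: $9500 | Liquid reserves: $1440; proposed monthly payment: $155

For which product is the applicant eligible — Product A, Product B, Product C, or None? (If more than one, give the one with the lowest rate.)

Total debts = (1,400 + 810 + 2,395 + 410 + 155) = 5,170; DTI = 5,170/12,350 = 41.9%.
LTV = 9,500/13,500 = 70.4%.
Reserves = 1,440/155 = 9.3 months.
Product A: score 681 ≥ 640; DTI 41.9% ≤ 43%; LTV 70.4% ≤ 110%; reserves 9.3 ≥ 4 mo → qualifies.
Product B: score 681 ≥ 600; DTI 41.9% ≤ 43%; LTV 70.4% ≤ 85% → qualifies.
Product C: score 681 < 720; DTI 41.9% ≤ 43%; reserves 9.3 ≥ 3 mo → does not qualify.
Qualifying: Product A, Product B. Lowest rate is 4.60% → Product A.

Product A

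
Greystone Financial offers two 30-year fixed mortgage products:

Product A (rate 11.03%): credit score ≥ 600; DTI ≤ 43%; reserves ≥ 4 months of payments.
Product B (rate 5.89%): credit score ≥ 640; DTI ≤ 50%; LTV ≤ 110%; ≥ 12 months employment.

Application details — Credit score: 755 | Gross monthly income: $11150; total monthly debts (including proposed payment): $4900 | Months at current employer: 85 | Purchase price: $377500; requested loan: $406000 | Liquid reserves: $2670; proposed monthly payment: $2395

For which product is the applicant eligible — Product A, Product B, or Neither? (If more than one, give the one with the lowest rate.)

DTI = 4,900/11,150 = 43.9%.
LTV = 406,000/377,500 = 107.5%.
Reserves = 2,670/2,395 = 1.1 months.
Product A: score 755 ≥ 600; DTI 43.9% > 43%; reserves 1.1 < 4 mo → does not qualify.
Product B: score 755 ≥ 640; DTI 43.9% ≤ 50%; LTV 107.5% ≤ 110%; employment 85 ≥ 12 mo → qualifies.

Product B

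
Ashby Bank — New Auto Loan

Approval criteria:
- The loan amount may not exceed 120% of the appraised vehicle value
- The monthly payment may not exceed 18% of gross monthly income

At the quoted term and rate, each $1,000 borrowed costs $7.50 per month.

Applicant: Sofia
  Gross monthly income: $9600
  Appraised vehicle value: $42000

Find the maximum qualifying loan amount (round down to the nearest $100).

$50,400

Payment cap: 18% × $9,600 = $1,728/month.
At $7.50 per $1,000, that supports 1,728/7.50 × 1,000 ≈ $230,400 → $230,400.
LTV cap: 120% × $42,000 = $50,400 → $50,400.
Binding constraint: loan-to-value.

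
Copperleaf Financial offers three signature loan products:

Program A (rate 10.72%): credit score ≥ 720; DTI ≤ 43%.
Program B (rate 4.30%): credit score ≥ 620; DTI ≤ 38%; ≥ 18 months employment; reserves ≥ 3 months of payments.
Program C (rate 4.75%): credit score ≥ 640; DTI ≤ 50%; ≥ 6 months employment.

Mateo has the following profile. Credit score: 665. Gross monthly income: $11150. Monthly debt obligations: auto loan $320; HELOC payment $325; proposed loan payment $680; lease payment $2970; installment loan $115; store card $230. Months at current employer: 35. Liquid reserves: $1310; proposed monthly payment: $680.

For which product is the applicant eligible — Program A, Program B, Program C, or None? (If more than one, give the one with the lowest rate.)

Total debts = (320 + 325 + 680 + 2,970 + 115 + 230) = 4,640; DTI = 4,640/11,150 = 41.6%.
Reserves = 1,310/680 = 1.9 months.
Program A: score 665 < 720; DTI 41.6% ≤ 43% → does not qualify.
Program B: score 665 ≥ 620; DTI 41.6% > 38%; employment 35 ≥ 18 mo; reserves 1.9 < 3 mo → does not qualify.
Program C: score 665 ≥ 640; DTI 41.6% ≤ 50%; employment 35 ≥ 6 mo → qualifies.

Program C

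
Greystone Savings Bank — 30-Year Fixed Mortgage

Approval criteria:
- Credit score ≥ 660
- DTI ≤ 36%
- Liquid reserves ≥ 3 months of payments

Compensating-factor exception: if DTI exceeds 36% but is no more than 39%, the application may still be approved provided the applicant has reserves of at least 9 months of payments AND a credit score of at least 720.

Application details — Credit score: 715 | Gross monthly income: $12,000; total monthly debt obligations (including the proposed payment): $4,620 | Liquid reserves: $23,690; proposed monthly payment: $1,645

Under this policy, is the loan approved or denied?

Credit score 715 ≥ 660 (meets base)
DTI = 4,620/12,000 = 38.5% > 36% — standard DTI limit exceeded.
Liquid reserves cover 23,690/1,645 = 14.4 months — ≥ 3 required
DTI 38.5% is within the 36%–39% exception band; checking compensating factors.
Override check — reserves: 14.4 mo (ok); score: 715 (below 720).
Compensating-factor requirement not fully met.

Denied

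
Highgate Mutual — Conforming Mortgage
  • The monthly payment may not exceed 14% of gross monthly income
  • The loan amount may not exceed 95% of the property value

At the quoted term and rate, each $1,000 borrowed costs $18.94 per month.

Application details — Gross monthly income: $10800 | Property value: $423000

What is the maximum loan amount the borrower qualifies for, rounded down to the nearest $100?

Payment cap: 14% × $10,800 = $1,512/month.
At $18.94 per $1,000, that supports 1,512/18.94 × 1,000 ≈ $79,831 → $79,800.
LTV cap: 95% × $423,000 = $401,850 → $401,800.
Binding constraint: payment-to-income.

$79,800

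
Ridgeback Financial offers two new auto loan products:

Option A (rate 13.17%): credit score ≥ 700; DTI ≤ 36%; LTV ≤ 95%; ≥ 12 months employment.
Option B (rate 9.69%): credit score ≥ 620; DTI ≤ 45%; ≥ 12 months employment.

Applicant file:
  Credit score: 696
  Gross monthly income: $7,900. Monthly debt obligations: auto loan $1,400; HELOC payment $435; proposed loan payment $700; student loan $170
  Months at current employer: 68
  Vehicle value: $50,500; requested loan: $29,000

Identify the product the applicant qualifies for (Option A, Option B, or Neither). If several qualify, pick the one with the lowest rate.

Total debts = (1,400 + 435 + 700 + 170) = 2,705; DTI = 2,705/7,900 = 34.2%.
LTV = 29,000/50,500 = 57.4%.
Option A: score 696 < 700; DTI 34.2% ≤ 36%; LTV 57.4% ≤ 95%; employment 68 ≥ 12 mo → does not qualify.
Option B: score 696 ≥ 620; DTI 34.2% ≤ 45%; employment 68 ≥ 12 mo → qualifies.

Option B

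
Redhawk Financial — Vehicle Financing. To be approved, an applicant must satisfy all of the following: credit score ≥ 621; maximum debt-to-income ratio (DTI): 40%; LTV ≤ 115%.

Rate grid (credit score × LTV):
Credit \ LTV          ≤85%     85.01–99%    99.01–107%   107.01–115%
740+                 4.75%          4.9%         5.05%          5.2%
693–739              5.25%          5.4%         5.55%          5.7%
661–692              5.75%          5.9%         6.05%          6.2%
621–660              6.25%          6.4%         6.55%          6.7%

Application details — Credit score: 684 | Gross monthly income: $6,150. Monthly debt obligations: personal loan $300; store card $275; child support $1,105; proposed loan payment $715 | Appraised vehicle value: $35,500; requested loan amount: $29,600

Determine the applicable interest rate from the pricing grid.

5.75%

Credit score 684 ≥ 621; Total monthly debts = (300 + 275 + 1,105 + 715) = 2,395. DTI = 2,395/6,150 = 38.9% ≤ 40%
Loan-to-value = 29,600/35,500 = 83.4% — pass (115% max)
Score 684 is in the 661–692 band; LTV 83.4% is in the ≤85% band → 5.75%.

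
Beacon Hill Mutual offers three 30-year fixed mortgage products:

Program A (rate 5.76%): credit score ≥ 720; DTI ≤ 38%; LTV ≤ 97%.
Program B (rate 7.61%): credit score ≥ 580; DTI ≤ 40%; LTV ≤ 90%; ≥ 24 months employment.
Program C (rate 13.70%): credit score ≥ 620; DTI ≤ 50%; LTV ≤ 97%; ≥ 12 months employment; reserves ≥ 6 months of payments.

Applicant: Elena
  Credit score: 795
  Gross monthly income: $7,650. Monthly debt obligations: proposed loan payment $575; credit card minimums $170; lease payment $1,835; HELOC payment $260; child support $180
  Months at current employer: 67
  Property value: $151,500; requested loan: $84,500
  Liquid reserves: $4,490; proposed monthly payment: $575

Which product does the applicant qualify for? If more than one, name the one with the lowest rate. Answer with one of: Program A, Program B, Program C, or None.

Program B

Total debts = (575 + 170 + 1,835 + 260 + 180) = 3,020; DTI = 3,020/7,650 = 39.5%.
LTV = 84,500/151,500 = 55.8%.
Reserves = 4,490/575 = 7.8 months.
Program A: score 795 ≥ 720; DTI 39.5% > 38%; LTV 55.8% ≤ 97% → does not qualify.
Program B: score 795 ≥ 580; DTI 39.5% ≤ 40%; LTV 55.8% ≤ 90%; employment 67 ≥ 24 mo → qualifies.
Program C: score 795 ≥ 620; DTI 39.5% ≤ 50%; LTV 55.8% ≤ 97%; employment 67 ≥ 12 mo; reserves 7.8 ≥ 6 mo → qualifies.
Qualifying: Program B, Program C. Lowest rate is 7.61% → Program B.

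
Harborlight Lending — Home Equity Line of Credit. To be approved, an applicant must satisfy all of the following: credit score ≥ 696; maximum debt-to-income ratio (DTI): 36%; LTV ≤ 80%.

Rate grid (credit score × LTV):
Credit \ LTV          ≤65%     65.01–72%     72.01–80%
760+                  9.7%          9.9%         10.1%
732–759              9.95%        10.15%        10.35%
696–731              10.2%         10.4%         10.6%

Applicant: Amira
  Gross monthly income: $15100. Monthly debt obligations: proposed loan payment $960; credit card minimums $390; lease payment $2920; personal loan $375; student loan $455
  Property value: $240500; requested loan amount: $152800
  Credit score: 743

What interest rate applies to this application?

9.95%

Credit score 743 ≥ 696; Total monthly debts = (960 + 390 + 2,920 + 375 + 455) = 5,100. DTI = 5,100/15,100 = 33.8% ≤ 36%
LTV: 152,800 ÷ 240,500 = 63.5%, within 80% cap
Score 743 is in the 732–759 band; LTV 63.5% is in the ≤65% band → 9.95%.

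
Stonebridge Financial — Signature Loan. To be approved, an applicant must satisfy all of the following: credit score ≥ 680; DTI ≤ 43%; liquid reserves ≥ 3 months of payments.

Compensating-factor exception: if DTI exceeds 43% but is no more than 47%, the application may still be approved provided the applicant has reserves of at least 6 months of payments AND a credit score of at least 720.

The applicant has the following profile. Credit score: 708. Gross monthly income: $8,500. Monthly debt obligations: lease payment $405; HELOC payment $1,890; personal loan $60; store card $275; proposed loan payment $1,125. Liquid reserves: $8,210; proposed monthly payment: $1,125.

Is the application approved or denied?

Credit score 708 ≥ 680 (meets base)
Total debts = (405 + 1,890 + 60 + 275 + 1,125) = 3,755. DTI: 3,755 ÷ 8,500 = 44.2%, over the 43% base limit.
Reserves = 8,210/1,125 = 7.3 months ≥ 3
DTI 44.2% is within the 43%–47% exception band; checking compensating factors.
Override check — reserves: 7.3 mo (ok); score: 708 (below 720).
Override conditions not both satisfied; exception does not apply.

Denied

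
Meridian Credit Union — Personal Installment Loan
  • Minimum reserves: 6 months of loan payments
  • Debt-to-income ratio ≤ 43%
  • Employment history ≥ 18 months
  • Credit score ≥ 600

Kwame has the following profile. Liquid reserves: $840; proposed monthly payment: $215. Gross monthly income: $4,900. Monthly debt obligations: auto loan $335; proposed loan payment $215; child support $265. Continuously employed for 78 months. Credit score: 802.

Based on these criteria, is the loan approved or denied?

Liquid reserves cover 840/215 = 3.9 months — < 6 required
Total monthly debts = (335 + 215 + 265) = 815. Debt-to-income = 815/4,900 = 16.6% — meets 43% limit
Employment 78 ≥ 18 months
Credit score 802 ≥ 600 (meets)
Fails on reserves.

Denied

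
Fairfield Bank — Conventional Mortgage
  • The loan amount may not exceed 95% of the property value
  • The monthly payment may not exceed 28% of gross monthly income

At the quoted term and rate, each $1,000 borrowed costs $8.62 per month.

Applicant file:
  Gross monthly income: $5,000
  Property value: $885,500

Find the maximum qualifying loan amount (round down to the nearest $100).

Payment cap: 28% × $5,000 = $1,400/month.
At $8.62 per $1,000, that supports 1,400/8.62 × 1,000 ≈ $162,412 → $162,400.
LTV cap: 95% × $885,500 = $841,225 → $841,200.
Binding constraint: payment-to-income.

$162,400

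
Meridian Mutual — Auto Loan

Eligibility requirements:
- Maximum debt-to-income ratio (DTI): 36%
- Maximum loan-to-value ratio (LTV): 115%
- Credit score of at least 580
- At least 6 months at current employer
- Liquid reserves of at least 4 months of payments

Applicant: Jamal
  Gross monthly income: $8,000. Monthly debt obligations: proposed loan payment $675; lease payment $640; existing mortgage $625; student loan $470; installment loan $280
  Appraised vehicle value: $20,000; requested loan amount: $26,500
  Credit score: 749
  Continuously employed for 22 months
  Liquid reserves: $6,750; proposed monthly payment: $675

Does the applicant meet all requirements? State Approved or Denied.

Denied

Total monthly debts = (675 + 640 + 625 + 470 + 280) = 2,690. DTI = 2,690/8,000 = 33.6% ≤ 36%
Loan-to-value = 26,500/20,000 = 132.5% — fail (115% max)
Credit score 749 ≥ 580 (meets)
Employment 22 ≥ 6 months
Reserves = 6,750/675 = 10.0 months ≥ 4
Fails on LTV.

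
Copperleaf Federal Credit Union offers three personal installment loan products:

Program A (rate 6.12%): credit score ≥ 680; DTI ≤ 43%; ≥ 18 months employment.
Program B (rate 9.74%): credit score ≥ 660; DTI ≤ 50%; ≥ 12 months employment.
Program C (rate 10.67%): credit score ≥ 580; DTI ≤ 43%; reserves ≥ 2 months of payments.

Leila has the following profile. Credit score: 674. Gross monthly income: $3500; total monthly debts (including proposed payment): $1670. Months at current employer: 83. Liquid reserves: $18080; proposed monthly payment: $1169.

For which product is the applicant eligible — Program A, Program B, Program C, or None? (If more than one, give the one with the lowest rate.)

Program B

DTI = 1,670/3,500 = 47.7%.
Reserves = 18,080/1,169 = 15.5 months.
Program A: score 674 < 680; DTI 47.7% > 43%; employment 83 ≥ 18 mo → does not qualify.
Program B: score 674 ≥ 660; DTI 47.7% ≤ 50%; employment 83 ≥ 12 mo → qualifies.
Program C: score 674 ≥ 580; DTI 47.7% > 43%; reserves 15.5 ≥ 2 mo → does not qualify.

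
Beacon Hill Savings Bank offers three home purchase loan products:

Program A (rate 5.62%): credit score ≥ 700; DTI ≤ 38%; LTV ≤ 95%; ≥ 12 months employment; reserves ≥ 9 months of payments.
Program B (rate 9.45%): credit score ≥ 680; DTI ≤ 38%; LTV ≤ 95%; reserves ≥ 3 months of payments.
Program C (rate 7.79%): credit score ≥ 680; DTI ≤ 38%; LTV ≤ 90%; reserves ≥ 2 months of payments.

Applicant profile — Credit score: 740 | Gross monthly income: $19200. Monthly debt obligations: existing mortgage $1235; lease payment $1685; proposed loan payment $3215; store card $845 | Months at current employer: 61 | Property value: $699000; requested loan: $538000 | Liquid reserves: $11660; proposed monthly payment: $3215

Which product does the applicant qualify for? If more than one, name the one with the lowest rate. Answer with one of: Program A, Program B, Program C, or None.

Total debts = (1,235 + 1,685 + 3,215 + 845) = 6,980; DTI = 6,980/19,200 = 36.4%.
LTV = 538,000/699,000 = 77%.
Reserves = 11,660/3,215 = 3.6 months.
Program A: score 740 ≥ 700; DTI 36.4% ≤ 38%; LTV 77% ≤ 95%; employment 61 ≥ 12 mo; reserves 3.6 < 9 mo → does not qualify.
Program B: score 740 ≥ 680; DTI 36.4% ≤ 38%; LTV 77% ≤ 95%; reserves 3.6 ≥ 3 mo → qualifies.
Program C: score 740 ≥ 680; DTI 36.4% ≤ 38%; LTV 77% ≤ 90%; reserves 3.6 ≥ 2 mo → qualifies.
Qualifying: Program B, Program C. Lowest rate is 7.79% → Program C.

Program C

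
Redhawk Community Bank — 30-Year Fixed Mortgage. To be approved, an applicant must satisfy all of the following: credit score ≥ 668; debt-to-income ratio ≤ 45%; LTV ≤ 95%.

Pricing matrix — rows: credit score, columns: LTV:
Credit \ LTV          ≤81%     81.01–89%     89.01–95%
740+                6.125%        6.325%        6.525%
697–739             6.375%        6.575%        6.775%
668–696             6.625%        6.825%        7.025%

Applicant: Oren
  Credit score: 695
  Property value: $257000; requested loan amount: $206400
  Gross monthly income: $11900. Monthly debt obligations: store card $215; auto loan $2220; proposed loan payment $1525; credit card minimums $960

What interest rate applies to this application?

6.625%

Credit score 695 ≥ 668; Total monthly debts = (215 + 2,220 + 1,525 + 960) = 4,920. DTI: 4,920 ÷ 11,900 = 41.3%, within the 45% cap
LTV = 206,400/257,000 = 80.3% ≤ 95%
Credit 695 → row 668–696; LTV 80.3% → column ≤81%. Grid cell → 6.625%.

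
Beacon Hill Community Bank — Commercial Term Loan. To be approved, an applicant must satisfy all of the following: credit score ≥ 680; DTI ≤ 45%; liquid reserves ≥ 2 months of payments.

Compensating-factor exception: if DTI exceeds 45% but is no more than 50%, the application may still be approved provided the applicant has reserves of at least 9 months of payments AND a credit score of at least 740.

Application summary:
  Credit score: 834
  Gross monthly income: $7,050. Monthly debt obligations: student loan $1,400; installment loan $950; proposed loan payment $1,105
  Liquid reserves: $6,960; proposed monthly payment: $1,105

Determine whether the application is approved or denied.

Credit score 834 ≥ 680 (meets base)
Total debts = (1,400 + 950 + 1,105) = 3,455. DTI: 3,455 ÷ 7,050 = 49%, over the 45% base limit.
Reserves: 6,960 ÷ 1,105 = 6.3 months (meets 2-month minimum)
DTI 49% is within the 45%–50% exception band; checking compensating factors.
Override check — reserves: 6.3 mo (short of 9); score: 834 (ok).
Compensating-factor requirement not fully met.

Denied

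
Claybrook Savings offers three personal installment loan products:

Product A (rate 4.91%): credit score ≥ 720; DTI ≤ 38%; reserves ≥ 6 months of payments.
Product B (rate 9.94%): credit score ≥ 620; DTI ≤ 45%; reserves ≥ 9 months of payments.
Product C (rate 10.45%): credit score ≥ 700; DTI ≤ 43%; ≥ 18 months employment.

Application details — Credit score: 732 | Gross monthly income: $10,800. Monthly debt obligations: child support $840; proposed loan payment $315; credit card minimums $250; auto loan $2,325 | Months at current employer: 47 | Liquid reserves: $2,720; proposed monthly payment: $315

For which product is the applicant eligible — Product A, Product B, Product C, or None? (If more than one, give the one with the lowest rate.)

Total debts = (840 + 315 + 250 + 2,325) = 3,730; DTI = 3,730/10,800 = 34.5%.
Reserves = 2,720/315 = 8.6 months.
Product A: score 732 ≥ 720; DTI 34.5% ≤ 38%; reserves 8.6 ≥ 6 mo → qualifies.
Product B: score 732 ≥ 620; DTI 34.5% ≤ 45%; reserves 8.6 < 9 mo → does not qualify.
Product C: score 732 ≥ 700; DTI 34.5% ≤ 43%; employment 47 ≥ 18 mo → qualifies.
Qualifying: Product A, Product C. Lowest rate is 4.91% → Product A.

Product A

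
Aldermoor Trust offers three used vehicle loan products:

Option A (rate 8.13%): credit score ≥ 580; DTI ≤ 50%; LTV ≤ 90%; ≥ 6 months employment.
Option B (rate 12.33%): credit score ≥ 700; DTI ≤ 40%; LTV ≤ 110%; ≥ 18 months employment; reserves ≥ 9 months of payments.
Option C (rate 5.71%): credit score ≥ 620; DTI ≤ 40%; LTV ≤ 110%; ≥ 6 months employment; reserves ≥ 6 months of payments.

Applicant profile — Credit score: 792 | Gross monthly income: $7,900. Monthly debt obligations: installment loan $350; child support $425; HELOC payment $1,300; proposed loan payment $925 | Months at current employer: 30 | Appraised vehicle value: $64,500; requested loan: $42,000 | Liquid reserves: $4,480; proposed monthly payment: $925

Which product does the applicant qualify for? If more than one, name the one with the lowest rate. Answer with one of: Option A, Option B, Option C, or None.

Option A

Total debts = (350 + 425 + 1,300 + 925) = 3,000; DTI = 3,000/7,900 = 38%.
LTV = 42,000/64,500 = 65.1%.
Reserves = 4,480/925 = 4.8 months.
Option A: score 792 ≥ 580; DTI 38% ≤ 50%; LTV 65.1% ≤ 90%; employment 30 ≥ 6 mo → qualifies.
Option B: score 792 ≥ 700; DTI 38% ≤ 40%; LTV 65.1% ≤ 110%; employment 30 ≥ 18 mo; reserves 4.8 < 9 mo → does not qualify.
Option C: score 792 ≥ 620; DTI 38% ≤ 40%; LTV 65.1% ≤ 110%; employment 30 ≥ 6 mo; reserves 4.8 < 6 mo → does not qualify.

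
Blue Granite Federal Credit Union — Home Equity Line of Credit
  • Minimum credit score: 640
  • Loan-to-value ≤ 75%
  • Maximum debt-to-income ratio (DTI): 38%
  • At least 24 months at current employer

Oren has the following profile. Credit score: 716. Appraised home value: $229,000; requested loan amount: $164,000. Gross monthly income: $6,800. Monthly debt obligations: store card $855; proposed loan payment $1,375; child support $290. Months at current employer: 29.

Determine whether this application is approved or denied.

Approved

Credit score 716 ≥ 640 (meets)
LTV: 164,000 ÷ 229,000 = 71.6%, within 75% cap
Total monthly debts = (855 + 1,375 + 290) = 2,520. DTI = 2,520/6,800 = 37.1% ≤ 38%
Employment 29 ≥ 24 months
All criteria satisfied.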